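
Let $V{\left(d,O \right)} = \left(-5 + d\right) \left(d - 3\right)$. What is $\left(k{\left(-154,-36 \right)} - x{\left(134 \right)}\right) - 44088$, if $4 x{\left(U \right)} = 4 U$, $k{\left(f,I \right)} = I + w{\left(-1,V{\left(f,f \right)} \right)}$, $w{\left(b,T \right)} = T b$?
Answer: $-69221$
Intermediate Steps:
$V{\left(d,O \right)} = \left(-5 + d\right) \left(-3 + d\right)$
$k{\left(f,I \right)} = -15 + I - f^{2} + 8 f$ ($k{\left(f,I \right)} = I + \left(15 + f^{2} - 8 f\right) \left(-1\right) = I - \left(15 + f^{2} - 8 f\right) = -15 + I - f^{2} + 8 f$)
$x{\left(U \right)} = U$ ($x{\left(U \right)} = \frac{4 U}{4} = U$)
$\left(k{\left(-154,-36 \right)} - x{\left(134 \right)}\right) - 44088 = \left(\left(-15 - 36 - \left(-154\right)^{2} + 8 \left(-154\right)\right) - 134\right) - 44088 = \left(\left(-15 - 36 - 23716 - 1232\right) - 134\right) - 44088 = \left(-24999 - 134\right) - 44088 = -25133 - 44088 = -69221$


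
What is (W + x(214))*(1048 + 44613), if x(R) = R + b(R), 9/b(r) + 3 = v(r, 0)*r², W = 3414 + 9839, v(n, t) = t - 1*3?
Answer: 28161339377556/45797 ≈ 6.1492e+8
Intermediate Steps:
v(n, t) = -3 + t (v(n, t) = t - 3 = -3 + t)
W = 13253
b(r) = 9/(-3 - 3*r²) (b(r) = 9/(-3 + (-3 + 0)*r²) = 9/(-3 - 3*r²))
x(R) = R + 3/(-1 - R²)
(W + x(214))*(1048 + 44613) = (13253 + (-3 + 214 + 214³)/(1 + 214²))*(1048 + 44613) = (13253 + (-3 + 214 + 9800344)/(1 + 45796))*45661 = (13253 + 9800555/45797)*45661 = (616748196/45797)*45661 = 28161339377556/45797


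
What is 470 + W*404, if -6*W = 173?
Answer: -33536/3 ≈ -11179.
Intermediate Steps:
W = -173/6 (W = -⅙*173 = -173/6 ≈ -28.833)
470 + W*404 = 470 - 173/6*404 = 470 - 34946/3 = -33536/3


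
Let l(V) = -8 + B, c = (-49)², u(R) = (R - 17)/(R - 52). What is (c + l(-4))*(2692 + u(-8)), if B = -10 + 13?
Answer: 19353091/3 ≈ 6.4510e+6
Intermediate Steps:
B = 3
u(R) = (-17 + R)/(-52 + R)
c = 2401
l(V) = -5 (l(V) = -8 + 3 = -5)
(c + l(-4))*(2692 + u(-8)) = (2401 - 5)*(2692 + (-17 - 8)/(-52 - 8)) = 2396*(2692 - 25/(-60)) = 2396*(2692 - 1/60*(-25)) = 2396*(2692 + 5/12) = 2396*(32309/12) = 19353091/3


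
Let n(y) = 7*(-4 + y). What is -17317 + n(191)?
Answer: -16008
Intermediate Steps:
n(y) = -28 + 7*y
-17317 + n(191) = -17317 + (-28 + 7*191) = -17317 + (-28 + 1337) = -17317 + 1309 = -16008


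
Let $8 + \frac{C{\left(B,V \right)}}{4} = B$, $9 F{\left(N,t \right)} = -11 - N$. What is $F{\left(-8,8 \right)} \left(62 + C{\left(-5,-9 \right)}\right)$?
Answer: $- \frac{10}{3} \approx -3.3333$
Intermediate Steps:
$F{\left(N,t \right)} = - \frac{11}{9} - \frac{N}{9}$ ($F{\left(N,t \right)} = \frac{-11 - N}{9} = - \frac{11}{9} - \frac{N}{9}$)
$C{\left(B,V \right)} = -32 + 4 B$
$F{\left(-8,8 \right)} \left(62 + C{\left(-5,-9 \right)}\right) = \left(- \frac{11}{9} - - \frac{8}{9}\right) \left(62 + \left(-32 + 4 \left(-5\right)\right)\right) = \left(- \frac{11}{9} + \frac{8}{9}\right) \left(62 - 52\right) = - \frac{62 - 52}{3} = \left(- \frac{1}{3}\right) 10 = - \frac{10}{3}$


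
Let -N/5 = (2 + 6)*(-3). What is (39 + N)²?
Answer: 25281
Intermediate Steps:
N = 120 (N = -5*(2 + 6)*(-3) = -40*(-3) = -5*(-24) = 120)
(39 + N)² = (39 + 120)² = 159² = 25281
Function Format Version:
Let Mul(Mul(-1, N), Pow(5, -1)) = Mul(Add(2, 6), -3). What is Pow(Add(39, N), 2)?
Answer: 25281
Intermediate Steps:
N = 120 (N = Mul(-5, Mul(Add(2, 6), -3)) = Mul(-5, Mul(8, -3)) = Mul(-5, -24) = 120)
Pow(Add(39, N), 2) = Pow(Add(39, 120), 2) = Pow(159, 2) = 25281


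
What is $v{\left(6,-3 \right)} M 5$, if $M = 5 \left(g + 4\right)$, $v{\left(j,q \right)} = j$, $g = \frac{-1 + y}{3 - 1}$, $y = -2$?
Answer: $375$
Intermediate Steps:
$g = - \frac{3}{2}$ ($g = \frac{-1 - 2}{3 - 1} = - \frac{3}{2} \approx -1.5$)
$M = \frac{25}{2}$ ($M = 5 \left(- \frac{3}{2} + 4\right) = 5 \cdot \frac{5}{2} = \frac{25}{2} \approx 12.5$)
$v{\left(6,-3 \right)} M 5 = 6 \cdot \frac{25}{2} \cdot 5 = 75 \cdot 5 = 375$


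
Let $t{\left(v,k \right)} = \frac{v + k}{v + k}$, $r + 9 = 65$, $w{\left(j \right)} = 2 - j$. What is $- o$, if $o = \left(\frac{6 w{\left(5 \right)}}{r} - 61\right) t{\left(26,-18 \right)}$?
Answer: $\frac{1717}{28} \approx 61.321$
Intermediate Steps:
$r = 56$ ($r = -9 + 65 = 56$)
$t{\left(v,k \right)} = 1$ ($t{\left(v,k \right)} = \frac{k + v}{k + v} = 1$)
$o = - \frac{1717}{28}$ ($o = \left(\frac{6 \left(2 - 5\right)}{56} - 61\right) 1 = \left(6 \left(2 - 5\right) \frac{1}{56} - 61\right) 1 = \left(6 \left(-3\right) \frac{1}{56} - 61\right) 1 = \left(\left(-18\right) \frac{1}{56} - 61\right) 1 = \left(- \frac{9}{28} - 61\right) 1 = \left(- \frac{1717}{28}\right) 1 = - \frac{1717}{28} \approx -61.321$)
$- o = \left(-1\right) \left(- \frac{1717}{28}\right) = \frac{1717}{28}$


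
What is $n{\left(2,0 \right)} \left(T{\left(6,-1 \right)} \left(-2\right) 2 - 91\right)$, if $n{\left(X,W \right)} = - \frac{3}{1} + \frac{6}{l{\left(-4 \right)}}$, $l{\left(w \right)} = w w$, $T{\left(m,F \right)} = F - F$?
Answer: $\frac{1911}{8} \approx 238.88$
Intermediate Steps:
$T{\left(m,F \right)} = 0$
$l{\left(w \right)} = w^{2}$
$n{\left(X,W \right)} = - \frac{21}{8}$ ($n{\left(X,W \right)} = - \frac{3}{1} + \frac{6}{\left(-4\right)^{2}} = \left(-3\right) 1 + \frac{6}{16} = -3 + 6 \cdot \frac{1}{16} = -3 + \frac{3}{8} = - \frac{21}{8}$)
$n{\left(2,0 \right)} \left(T{\left(6,-1 \right)} \left(-2\right) 2 - 91\right) = - \frac{21 \left(0 \left(-2\right) 2 - 91\right)}{8} = - \frac{21 \left(0 \cdot 2 - 91\right)}{8} = - \frac{21 \left(0 - 91\right)}{8} = \left(- \frac{21}{8}\right) \left(-91\right) = \frac{1911}{8}$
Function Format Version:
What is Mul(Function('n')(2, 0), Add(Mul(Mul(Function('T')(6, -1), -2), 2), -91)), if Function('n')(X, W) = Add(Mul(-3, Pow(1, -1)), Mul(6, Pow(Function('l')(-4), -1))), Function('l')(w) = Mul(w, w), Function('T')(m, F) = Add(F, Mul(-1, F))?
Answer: Rational(1911, 8) ≈ 238.88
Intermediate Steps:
Function('T')(m, F) = 0
Function('l')(w) = Pow(w, 2)
Function('n')(X, W) = Rational(-21, 8) (Function('n')(X, W) = Add(Mul(-3, Pow(1, -1)), Mul(6, Pow(Pow(-4, 2), -1))) = Add(Mul(-3, 1), Mul(6, Pow(16, -1))) = Add(-3, Mul(6, Rational(1, 16))) = Add(-3, Rational(3, 8)) = Rational(-21, 8))
Mul(Function('n')(2, 0), Add(Mul(Mul(Function('T')(6, -1), -2), 2), -91)) = Mul(Rational(-21, 8), Add(Mul(Mul(0, -2), 2), -91)) = Mul(Rational(-21, 8), Add(Mul(0, 2), -91)) = Mul(Rational(-21, 8), Add(0, -91)) = Mul(Rational(-21, 8), -91) = Rational(1911, 8)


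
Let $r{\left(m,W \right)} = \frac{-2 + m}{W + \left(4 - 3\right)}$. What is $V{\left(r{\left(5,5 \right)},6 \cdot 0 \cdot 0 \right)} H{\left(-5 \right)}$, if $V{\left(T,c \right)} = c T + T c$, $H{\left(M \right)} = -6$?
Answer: $0$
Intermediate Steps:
$r{\left(m,W \right)} = \frac{-2 + m}{1 + W}$ ($r{\left(m,W \right)} = \frac{-2 + m}{W + \left(4 - 3\right)} = \frac{-2 + m}{W + 1} = \frac{-2 + m}{1 + W}$)
$V{\left(T,c \right)} = 2 T c$ ($V{\left(T,c \right)} = T c + T c = 2 T c$)
$V{\left(r{\left(5,5 \right)},6 \cdot 0 \cdot 0 \right)} H{\left(-5 \right)} = 2 \frac{-2 + 5}{1 + 5} \cdot 6 \cdot 0 \cdot 0 \left(-6\right) = 2 \cdot \frac{1}{6} \cdot 3 \cdot 0 \cdot 0 \left(-6\right) = 2 \cdot \frac{1}{6} \cdot 3 \cdot 0 \left(-6\right) = 2 \cdot \frac{1}{2} \cdot 0 \left(-6\right) = 0 \left(-6\right) = 0$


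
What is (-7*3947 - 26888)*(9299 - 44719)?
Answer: 1930992140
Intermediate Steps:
(-7*3947 - 26888)*(9299 - 44719) = (-27629 - 26888)*(-35420) = -54517*(-35420) = 1930992140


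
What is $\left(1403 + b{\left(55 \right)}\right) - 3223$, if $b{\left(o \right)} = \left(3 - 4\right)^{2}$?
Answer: $-1819$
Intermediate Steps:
$b{\left(o \right)} = 1$ ($b{\left(o \right)} = \left(-1\right)^{2} = 1$)
$\left(1403 + b{\left(55 \right)}\right) - 3223 = \left(1403 + 1\right) - 3223 = 1404 - 3223 = -1819$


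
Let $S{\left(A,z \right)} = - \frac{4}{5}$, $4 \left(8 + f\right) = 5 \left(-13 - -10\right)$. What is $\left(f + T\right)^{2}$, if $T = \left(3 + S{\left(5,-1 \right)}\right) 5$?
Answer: $\frac{9}{16} \approx 0.5625$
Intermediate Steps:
$f = - \frac{47}{4}$ ($f = -8 + \frac{5 \left(-13 - -10\right)}{4} = -8 + \frac{5 \left(-13 + 10\right)}{4} = -8 + \frac{5 \left(-3\right)}{4} = -8 + \frac{1}{4} \left(-15\right) = -8 - \frac{15}{4} = - \frac{47}{4} \approx -11.75$)
$S{\left(A,z \right)} = - \frac{4}{5}$ ($S{\left(A,z \right)} = \left(-4\right) \frac{1}{5} = - \frac{4}{5}$)
$T = 11$ ($T = \left(3 - \frac{4}{5}\right) 5 = \frac{11}{5} \cdot 5 = 11$)
$\left(f + T\right)^{2} = \left(- \frac{47}{4} + 11\right)^{2} = \left(- \frac{3}{4}\right)^{2} = \frac{9}{16}$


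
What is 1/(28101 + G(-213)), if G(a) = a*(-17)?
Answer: 1/31722 ≈ 3.1524e-5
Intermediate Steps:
G(a) = -17*a
1/(28101 + G(-213)) = 1/(28101 - 17*(-213)) = 1/(28101 + 3621) = 1/31722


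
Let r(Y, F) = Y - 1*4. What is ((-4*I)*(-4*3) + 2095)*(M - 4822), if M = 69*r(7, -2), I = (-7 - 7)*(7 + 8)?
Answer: 36850775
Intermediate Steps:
r(Y, F) = -4 + Y (r(Y, F) = Y - 4 = -4 + Y)
I = -210 (I = -14*15 = -210)
M = 207 (M = 69*(-4 + 7) = 69*3 = 207)
((-4*I)*(-4*3) + 2095)*(M - 4822) = ((-4*(-210))*(-4*3) + 2095)*(207 - 4822) = (840*(-12) + 2095)*(-4615) = (-10080 + 2095)*(-4615) = -7985*(-4615) = 36850775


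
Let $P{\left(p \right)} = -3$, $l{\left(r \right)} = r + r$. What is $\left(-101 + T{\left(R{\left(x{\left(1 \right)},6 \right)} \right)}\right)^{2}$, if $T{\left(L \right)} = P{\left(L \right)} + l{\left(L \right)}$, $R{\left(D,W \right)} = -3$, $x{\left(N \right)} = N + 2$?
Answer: $12100$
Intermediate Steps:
$l{\left(r \right)} = 2 r$
$x{\left(N \right)} = 2 + N$
$T{\left(L \right)} = -3 + 2 L$
$\left(-101 + T{\left(R{\left(x{\left(1 \right)},6 \right)} \right)}\right)^{2} = \left(-101 + \left(-3 + 2 \left(-3\right)\right)\right)^{2} = \left(-101 - 9\right)^{2} = \left(-110\right)^{2} = 12100$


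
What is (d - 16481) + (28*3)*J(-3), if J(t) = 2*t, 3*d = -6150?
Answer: -19035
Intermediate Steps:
d = -2050 (d = (⅓)*(-6150) = -2050)
(d - 16481) + (28*3)*J(-3) = (-2050 - 16481) + (28*3)*(2*(-3)) = -18531 + 84*(-6) = -18531 - 504 = -19035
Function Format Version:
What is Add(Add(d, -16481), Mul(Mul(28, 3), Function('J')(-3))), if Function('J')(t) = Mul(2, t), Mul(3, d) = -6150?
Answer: -19035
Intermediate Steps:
d = -2050 (d = Mul(Rational(1, 3), -6150) = -2050)
Add(Add(d, -16481), Mul(Mul(28, 3), Function('J')(-3))) = Add(Add(-2050, -16481), Mul(Mul(28, 3), Mul(2, -3))) = Add(-18531, Mul(84, -6)) = Add(-18531, -504) = -19035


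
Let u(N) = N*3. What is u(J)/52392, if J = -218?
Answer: -109/8732 ≈ -0.012483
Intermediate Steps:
u(N) = 3*N
u(J)/52392 = (3*(-218))/52392 = -654*1/52392 = -109/8732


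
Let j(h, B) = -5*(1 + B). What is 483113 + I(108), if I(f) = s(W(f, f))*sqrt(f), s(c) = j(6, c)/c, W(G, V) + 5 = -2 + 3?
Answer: 483113 - 45*sqrt(3)/2 ≈ 4.8307e+5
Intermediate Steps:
W(G, V) = -4 (W(G, V) = -5 + (-2 + 3) = -5 + 1 = -4)
j(h, B) = -5 - 5*B
s(c) = (-5 - 5*c)/c
I(f) = -15*sqrt(f)/4 (I(f) = (-5 - 5/(-4))*sqrt(f) = (-5 - 5*(-1/4))*sqrt(f) = (-5 + 5/4)*sqrt(f) = -15*sqrt(f)/4)
483113 + I(108) = 483113 - 45*sqrt(3)/2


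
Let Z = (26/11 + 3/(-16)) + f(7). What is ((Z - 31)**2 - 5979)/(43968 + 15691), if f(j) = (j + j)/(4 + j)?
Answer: -161692703/1847997184 ≈ -0.087496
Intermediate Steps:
f(j) = 2*j/(4 + j) (f(j) = (2*j)/(4 + j) = 2*j/(4 + j))
Z = 607/176 (Z = (26/11 + 3/(-16)) + 2*7/(4 + 7) = (26*(1/11) + 3*(-1/16)) + 2*7/11 = (26/11 - 3/16) + 2*7*(1/11) = 383/176 + 14/11 = 607/176 ≈ 3.4489)
((Z - 31)**2 - 5979)/(43968 + 15691) = ((607/176 - 31)**2 - 5979)/(43968 + 15691) = ((-4849/176)**2 - 5979)/59659 = (23512801/30976 - 5979)*(1/59659) = -161692703/30976*1/59659 = -161692703/1847997184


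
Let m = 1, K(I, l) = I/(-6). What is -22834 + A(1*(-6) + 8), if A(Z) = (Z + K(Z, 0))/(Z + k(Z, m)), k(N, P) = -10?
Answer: -548021/24 ≈ -22834.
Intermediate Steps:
K(I, l) = -I/6 (K(I, l) = I*(-⅙) = -I/6)
A(Z) = 5*Z/(6*(-10 + Z)) (A(Z) = (Z - Z/6)/(Z - 10) = (5*Z/6)/(-10 + Z) = 5*Z/(6*(-10 + Z)))
-22834 + A(1*(-6) + 8) = -22834 + 5*(1*(-6) + 8)/(6*(-10 + (1*(-6) + 8))) = -22834 + 5*(-6 + 8)/(6*(-10 + (-6 + 8))) = -22834 + (⅚)*2/(-10 + 2) = -22834 + (⅚)*2/(-8) = -22834 + (⅚)*2*(-⅛) = -22834 - 5/24 = -548021/24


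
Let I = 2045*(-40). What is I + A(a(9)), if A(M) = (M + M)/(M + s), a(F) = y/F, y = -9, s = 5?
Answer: -163601/2 ≈ -81801.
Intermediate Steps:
a(F) = -9/F
A(M) = 2*M/(5 + M) (A(M) = (M + M)/(M + 5) = (2*M)/(5 + M) = 2*M/(5 + M))
I = -81800
I + A(a(9)) = -81800 + 2*(-9/9)/(5 - 9/9) = -81800 + 2*(-9*⅑)/(5 - 9*⅑) = -81800 + 2*(-1)/(5 - 1) = -81800 + 2*(-1)/4 = -81800 + 2*(-1)*(¼) = -81800 - ½ = -163601/2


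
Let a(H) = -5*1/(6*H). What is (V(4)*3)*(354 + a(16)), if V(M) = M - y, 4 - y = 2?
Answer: 33979/16 ≈ 2123.7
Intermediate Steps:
y = 2 (y = 4 - 1*2 = 4 - 2 = 2)
V(M) = -2 + M (V(M) = M - 1*2 = M - 2 = -2 + M)
a(H) = -5/(6*H)
(V(4)*3)*(354 + a(16)) = ((-2 + 4)*3)*(354 - ⅚/16) = (2*3)*(354 - ⅚*1/16) = 6*(354 - 5/96) = 6*(33979/96) = 33979/16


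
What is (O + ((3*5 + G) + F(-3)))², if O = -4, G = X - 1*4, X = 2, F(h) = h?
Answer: 36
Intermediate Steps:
G = -2 (G = 2 - 1*4 = 2 - 4 = -2)
(O + ((3*5 + G) + F(-3)))² = (-4 + ((3*5 - 2) - 3))² = (-4 + ((15 - 2) - 3))² = (-4 + (13 - 3))² = (-4 + 10)² = 6² = 36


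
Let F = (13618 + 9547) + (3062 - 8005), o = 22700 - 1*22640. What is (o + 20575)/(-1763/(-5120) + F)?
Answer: 105651200/93298403 ≈ 1.1324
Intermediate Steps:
o = 60 (o = 22700 - 22640 = 60)
F = 18222 (F = 23165 - 4943 = 18222)
(o + 20575)/(-1763/(-5120) + F) = (60 + 20575)/(-1763/(-5120) + 18222) = 20635/(-1763*(-1/5120) + 18222) = 20635/(1763/5120 + 18222) = 20635/(93298403/5120) = 20635*(5120/93298403) = 105651200/93298403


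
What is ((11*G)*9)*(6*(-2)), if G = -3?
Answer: 3564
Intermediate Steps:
((11*G)*9)*(6*(-2)) = ((11*(-3))*9)*(6*(-2)) = -33*9*(-12) = -297*(-12) = 3564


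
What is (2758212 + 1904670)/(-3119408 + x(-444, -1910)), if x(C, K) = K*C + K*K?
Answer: 333063/98338 ≈ 3.3869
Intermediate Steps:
x(C, K) = K² + C*K (x(C, K) = C*K + K² = K² + C*K)
(2758212 + 1904670)/(-3119408 + x(-444, -1910)) = (2758212 + 1904670)/(-3119408 - 1910*(-444 - 1910)) = 4662882/(-3119408 - 1910*(-2354)) = 4662882/(-3119408 + 4496140) = 4662882/1376732 = 4662882*(1/1376732) = 333063/98338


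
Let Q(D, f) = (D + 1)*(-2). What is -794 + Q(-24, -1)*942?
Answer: 42538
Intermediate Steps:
Q(D, f) = -2 - 2*D (Q(D, f) = (1 + D)*(-2) = -2 - 2*D)
-794 + Q(-24, -1)*942 = -794 + (-2 - 2*(-24))*942 = -794 + (-2 + 48)*942 = -794 + 46*942 = -794 + 43332 = 42538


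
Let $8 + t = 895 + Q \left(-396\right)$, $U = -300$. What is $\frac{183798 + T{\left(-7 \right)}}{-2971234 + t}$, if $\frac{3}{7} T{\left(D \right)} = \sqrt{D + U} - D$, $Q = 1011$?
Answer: $- \frac{551443}{10112109} - \frac{i \sqrt{307}}{1444587} \approx -0.054533 - 1.2129 \cdot 10^{-5} i$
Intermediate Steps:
$t = -399469$ ($t = -8 + \left(895 + 1011 \left(-396\right)\right) = -8 + \left(895 - 400356\right) = -8 - 399461 = -399469$)
$T{\left(D \right)} = - \frac{7 D}{3} + \frac{7 \sqrt{-300 + D}}{3}$ ($T{\left(D \right)} = \frac{7 \left(\sqrt{D - 300} - D\right)}{3} = \frac{7 \left(\sqrt{-300 + D} - D\right)}{3} = - \frac{7 D}{3} + \frac{7 \sqrt{-300 + D}}{3}$)
$\frac{183798 + T{\left(-7 \right)}}{-2971234 + t} = \frac{183798 + \left(\left(- \frac{7}{3}\right) \left(-7\right) + \frac{7 \sqrt{-300 - 7}}{3}\right)}{-2971234 - 399469} = \frac{183798 + \left(\frac{49}{3} + \frac{7 \sqrt{-307}}{3}\right)}{-3370703} = \left(183798 + \left(\frac{49}{3} + \frac{7 i \sqrt{307}}{3}\right)\right) \left(- \frac{1}{3370703}\right) = \left(\frac{551443}{3} + \frac{7 i \sqrt{307}}{3}\right) \left(- \frac{1}{3370703}\right) = - \frac{551443}{10112109} - \frac{i \sqrt{307}}{1444587}$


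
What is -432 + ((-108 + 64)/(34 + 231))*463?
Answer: -134852/265 ≈ -508.88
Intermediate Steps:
-432 + ((-108 + 64)/(34 + 231))*463 = -432 - 44/265*463 = -432 - 20372/265 = -134852/265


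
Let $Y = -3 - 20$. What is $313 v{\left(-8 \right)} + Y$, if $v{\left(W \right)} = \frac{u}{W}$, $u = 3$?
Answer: $- \frac{1123}{8} \approx -140.38$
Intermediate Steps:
$v{\left(W \right)} = \frac{3}{W}$
$Y = -23$ ($Y = -3 - 20 = -23$)
$313 v{\left(-8 \right)} + Y = 313 \frac{3}{-8} - 23 = 313 \cdot 3 \left(- \frac{1}{8}\right) - 23 = 313 \left(- \frac{3}{8}\right) - 23 = - \frac{939}{8} - 23 = - \frac{1123}{8}$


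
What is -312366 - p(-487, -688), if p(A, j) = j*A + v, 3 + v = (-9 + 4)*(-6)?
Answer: -647449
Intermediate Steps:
v = 27 (v = -3 + (-9 + 4)*(-6) = -3 - 5*(-6) = -3 + 30 = 27)
p(A, j) = 27 + A*j (p(A, j) = j*A + 27 = A*j + 27 = 27 + A*j)
-312366 - p(-487, -688) = -312366 - (27 - 487*(-688)) = -312366 - (27 + 335056) = -312366 - 1*335083 = -312366 - 335083 = -647449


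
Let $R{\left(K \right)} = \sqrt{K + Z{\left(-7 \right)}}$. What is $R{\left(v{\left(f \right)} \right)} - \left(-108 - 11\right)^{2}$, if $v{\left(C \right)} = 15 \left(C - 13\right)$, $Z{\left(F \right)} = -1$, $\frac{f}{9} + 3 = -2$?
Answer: $-14161 + i \sqrt{871} \approx -14161.0 + 29.513 i$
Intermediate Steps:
$f = -45$ ($f = -27 + 9 \left(-2\right) = -27 - 18 = -45$)
$v{\left(C \right)} = -195 + 15 C$ ($v{\left(C \right)} = 15 \left(-13 + C\right) = -195 + 15 C$)
$R{\left(K \right)} = \sqrt{-1 + K}$ ($R{\left(K \right)} = \sqrt{K - 1} = \sqrt{-1 + K}$)
$R{\left(v{\left(f \right)} \right)} - \left(-108 - 11\right)^{2} = \sqrt{-1 + \left(-195 + 15 \left(-45\right)\right)} - \left(-108 - 11\right)^{2} = \sqrt{-1 - 870} - \left(-119\right)^{2} = \sqrt{-1 - 870} - 14161 = \sqrt{-871} - 14161 = i \sqrt{871} - 14161 = -14161 + i \sqrt{871}$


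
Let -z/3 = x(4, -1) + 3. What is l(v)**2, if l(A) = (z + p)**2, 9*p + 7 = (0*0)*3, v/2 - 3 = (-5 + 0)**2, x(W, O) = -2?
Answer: 1336336/6561 ≈ 203.68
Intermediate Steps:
v = 56 (v = 6 + 2*(-5 + 0)**2 = 6 + 2*(-5)**2 = 6 + 2*25 = 6 + 50 = 56)
z = -3 (z = -3*(-2 + 3) = -3*1 = -3)
p = -7/9 (p = -7/9 + ((0*0)*3)/9 = -7/9 + (0*3)/9 = -7/9 + (1/9)*0 = -7/9 + 0 = -7/9 ≈ -0.77778)
l(A) = 1156/81 (l(A) = (-3 - 7/9)**2 = (-34/9)**2 = 1156/81)
l(v)**2 = (1156/81)**2 = 1336336/6561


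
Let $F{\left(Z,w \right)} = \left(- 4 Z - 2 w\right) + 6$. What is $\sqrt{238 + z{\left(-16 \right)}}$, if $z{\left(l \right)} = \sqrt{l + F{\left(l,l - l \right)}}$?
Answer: $\sqrt{238 + 3 \sqrt{6}} \approx 15.664$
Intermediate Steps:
$F{\left(Z,w \right)} = 6 - 4 Z - 2 w$
$z{\left(l \right)} = \sqrt{6 - 3 l}$ ($z{\left(l \right)} = \sqrt{l - \left(-6 + 2 \left(l - l\right) + 4 l\right)} = \sqrt{l - \left(-6 + 4 l\right)} = \sqrt{6 - 3 l}$)
$\sqrt{238 + z{\left(-16 \right)}} = \sqrt{238 + \sqrt{6 - -48}} = \sqrt{238 + \sqrt{6 + 48}} = \sqrt{238 + \sqrt{54}} = \sqrt{238 + 3 \sqrt{6}}$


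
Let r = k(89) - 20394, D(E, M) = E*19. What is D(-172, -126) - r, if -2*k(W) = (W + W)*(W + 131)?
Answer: 36706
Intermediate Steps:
k(W) = -W*(131 + W) (k(W) = -(W + W)*(W + 131)/2 = -2*W*(131 + W)/2 = -W*(131 + W))
D(E, M) = 19*E
r = -39974 (r = -1*89*(131 + 89) - 20394 = -1*89*220 - 20394 = -19580 - 20394 = -39974)
D(-172, -126) - r = 19*(-172) - 1*(-39974) = -3268 + 39974 = 36706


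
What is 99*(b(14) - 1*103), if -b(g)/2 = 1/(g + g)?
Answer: -142857/14 ≈ -10204.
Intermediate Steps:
b(g) = -1/g (b(g) = -2/(g + g) = -2*1/(2*g) = -1/g)
99*(b(14) - 1*103) = 99*(-1/14 - 1*103) = 99*(-1*1/14 - 103) = 99*(-1/14 - 103) = 99*(-1443/14) = -142857/14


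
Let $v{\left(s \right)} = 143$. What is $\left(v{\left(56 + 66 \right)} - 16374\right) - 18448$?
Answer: $-34679$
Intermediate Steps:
$\left(v{\left(56 + 66 \right)} - 16374\right) - 18448 = \left(143 - 16374\right) - 18448 = -16231 - 18448 = -34679$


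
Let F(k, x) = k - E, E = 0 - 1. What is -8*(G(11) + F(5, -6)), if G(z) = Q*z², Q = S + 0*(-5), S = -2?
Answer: 1888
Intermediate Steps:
Q = -2 (Q = -2 + 0*(-5) = -2 + 0 = -2)
G(z) = -2*z²
E = -1
F(k, x) = 1 + k (F(k, x) = k - 1*(-1) = k + 1 = 1 + k)
-8*(G(11) + F(5, -6)) = -8*(-2*11² + (1 + 5)) = -8*(-2*121 + 6) = -8*(-242 + 6) = -8*(-236) = 1888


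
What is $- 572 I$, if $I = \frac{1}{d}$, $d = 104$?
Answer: $- \frac{11}{2} \approx -5.5$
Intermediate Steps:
$I = \frac{1}{104} \approx 0.0096154$
$- 572 I = \left(-572\right) \frac{1}{104} = - \frac{11}{2}$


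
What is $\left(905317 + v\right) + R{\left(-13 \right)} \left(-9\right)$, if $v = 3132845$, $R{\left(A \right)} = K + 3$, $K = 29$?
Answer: $4037874$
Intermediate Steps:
$R{\left(A \right)} = 32$ ($R{\left(A \right)} = 29 + 3 = 32$)
$\left(905317 + v\right) + R{\left(-13 \right)} \left(-9\right) = \left(905317 + 3132845\right) + 32 \left(-9\right) = 4038162 - 288 = 4037874$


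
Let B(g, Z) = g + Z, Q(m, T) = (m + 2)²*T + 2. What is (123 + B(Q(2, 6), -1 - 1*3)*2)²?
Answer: 96721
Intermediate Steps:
Q(m, T) = 2 + T*(2 + m)² (Q(m, T) = (2 + m)²*T + 2 = T*(2 + m)² + 2 = 2 + T*(2 + m)²)
B(g, Z) = Z + g
(123 + B(Q(2, 6), -1 - 1*3)*2)² = (123 + ((-1 - 1*3) + (2 + 6*(2 + 2)²))*2)² = (123 + ((-1 - 3) + (2 + 6*4²))*2)² = (123 + (-4 + (2 + 6*16))*2)² = (123 + (-4 + (2 + 96))*2)² = (123 + (-4 + 98)*2)² = (123 + 94*2)² = (123 + 188)² = 311² = 96721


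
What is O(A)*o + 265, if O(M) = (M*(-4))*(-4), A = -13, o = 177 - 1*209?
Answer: 6921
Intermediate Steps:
o = -32 (o = 177 - 209 = -32)
O(M) = 16*M (O(M) = -4*M*(-4) = 16*M)
O(A)*o + 265 = (16*(-13))*(-32) + 265 = -208*(-32) + 265 = 6656 + 265 = 6921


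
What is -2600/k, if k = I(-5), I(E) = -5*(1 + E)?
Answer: -130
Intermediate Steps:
I(E) = -5 - 5*E
k = 20 (k = -5 - 5*(-5) = -5 + 25 = 20)
-2600/k = -2600/20 = -2600*1/20 = -130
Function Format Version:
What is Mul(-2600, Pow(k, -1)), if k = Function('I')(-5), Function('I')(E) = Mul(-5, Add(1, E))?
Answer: -130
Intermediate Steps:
Function('I')(E) = Add(-5, Mul(-5, E))
k = 20 (k = Add(-5, Mul(-5, -5)) = Add(-5, 25) = 20)
Mul(-2600, Pow(k, -1)) = Mul(-2600, Pow(20, -1)) = Mul(-2600, Rational(1, 20)) = -130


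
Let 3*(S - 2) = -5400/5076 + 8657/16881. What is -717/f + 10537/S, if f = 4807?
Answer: 120558328585032/20781963697 ≈ 5801.1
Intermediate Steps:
S = 4323271/2380221 (S = 2 + (-5400/5076 + 8657/16881)/3 = 2 + (-5400*1/5076 + 8657*(1/16881))/3 = 2 + (-50/47 + 8657/16881)/3 = 2 + (⅓)*(-437171/793407) = 2 - 437171/2380221 = 4323271/2380221 ≈ 1.8163)
-717/f + 10537/S = -717/4807 + 10537/(4323271/2380221) = -717*1/4807 + 10537*(2380221/4323271) = -717/4807 + 25080388677/4323271 = 120558328585032/20781963697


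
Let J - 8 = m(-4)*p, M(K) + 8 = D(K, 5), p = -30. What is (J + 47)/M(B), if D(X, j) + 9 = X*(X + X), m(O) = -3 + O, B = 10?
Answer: 265/183 ≈ 1.4481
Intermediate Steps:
D(X, j) = -9 + 2*X² (D(X, j) = -9 + X*(X + X) = -9 + X*(2*X) = -9 + 2*X²)
M(K) = -17 + 2*K² (M(K) = -8 + (-9 + 2*K²) = -17 + 2*K²)
J = 218 (J = 8 + (-3 - 4)*(-30) = 8 - 7*(-30) = 8 + 210 = 218)
(J + 47)/M(B) = (218 + 47)/(-17 + 2*10²) = 265/(-17 + 2*100) = 265/(-17 + 200) = 265/183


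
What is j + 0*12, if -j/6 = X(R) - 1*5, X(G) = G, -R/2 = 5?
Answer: 90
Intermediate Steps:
R = -10 (R = -2*5 = -10)
j = 90 (j = -6*(-10 - 1*5) = -6*(-10 - 5) = -6*(-15) = 90)
j + 0*12 = 90 + 0*12 = 90 + 0 = 90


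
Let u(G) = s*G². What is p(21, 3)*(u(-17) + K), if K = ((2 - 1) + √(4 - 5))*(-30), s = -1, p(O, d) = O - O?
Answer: 0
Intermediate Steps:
p(O, d) = 0
u(G) = -G²
K = -30 - 30*I (K = (1 + √(-1))*(-30) = (1 + I)*(-30) = -30 - 30*I ≈ -30.0 - 30.0*I)
p(21, 3)*(u(-17) + K) = 0*(-1*(-17)² + (-30 - 30*I)) = 0*(-1*289 + (-30 - 30*I)) = 0*(-289 + (-30 - 30*I)) = 0*(-319 - 30*I) = 0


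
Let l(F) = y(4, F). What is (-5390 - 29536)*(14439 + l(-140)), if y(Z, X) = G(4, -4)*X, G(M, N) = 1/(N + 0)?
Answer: -505518924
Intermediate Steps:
G(M, N) = 1/N
y(Z, X) = -X/4 (y(Z, X) = X/(-4) = -X/4)
l(F) = -F/4
(-5390 - 29536)*(14439 + l(-140)) = (-5390 - 29536)*(14439 - ¼*(-140)) = -34926*(14439 + 35) = -34926*14474 = -505518924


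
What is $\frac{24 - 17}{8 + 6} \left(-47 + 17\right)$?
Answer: $-15$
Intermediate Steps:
$\frac{24 - 17}{8 + 6} \left(-47 + 17\right) = \frac{7}{14} \left(-30\right) = 7 \cdot \frac{1}{14} \left(-30\right) = \frac{1}{2} \left(-30\right) = -15$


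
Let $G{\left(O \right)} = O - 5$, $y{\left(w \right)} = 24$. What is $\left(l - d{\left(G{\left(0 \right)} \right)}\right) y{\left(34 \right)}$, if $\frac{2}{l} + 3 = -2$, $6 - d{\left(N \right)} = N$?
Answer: $- \frac{1368}{5} \approx -273.6$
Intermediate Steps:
$G{\left(O \right)} = -5 + O$
$d{\left(N \right)} = 6 - N$
$l = - \frac{2}{5}$ ($l = \frac{2}{-3 - 2} = \frac{2}{-5} = 2 \left(- \frac{1}{5}\right) = - \frac{2}{5} \approx -0.4$)
$\left(l - d{\left(G{\left(0 \right)} \right)}\right) y{\left(34 \right)} = \left(- \frac{2}{5} - \left(6 - \left(-5 + 0\right)\right)\right) 24 = \left(- \frac{2}{5} - \left(6 - -5\right)\right) 24 = \left(- \frac{2}{5} - \left(6 + 5\right)\right) 24 = \left(- \frac{2}{5} - 11\right) 24 = \left(- \frac{57}{5}\right) 24 = - \frac{1368}{5}$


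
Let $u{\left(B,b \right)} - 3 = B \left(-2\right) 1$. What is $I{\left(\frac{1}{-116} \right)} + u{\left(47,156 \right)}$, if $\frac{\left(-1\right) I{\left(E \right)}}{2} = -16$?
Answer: $-59$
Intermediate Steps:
$I{\left(E \right)} = 32$ ($I{\left(E \right)} = \left(-2\right) \left(-16\right) = 32$)
$u{\left(B,b \right)} = 3 - 2 B$ ($u{\left(B,b \right)} = 3 + B \left(-2\right) 1 = 3 + - 2 B 1 = 3 - 2 B$)
$I{\left(\frac{1}{-116} \right)} + u{\left(47,156 \right)} = 32 + \left(3 - 94\right) = 32 - 91 = -59$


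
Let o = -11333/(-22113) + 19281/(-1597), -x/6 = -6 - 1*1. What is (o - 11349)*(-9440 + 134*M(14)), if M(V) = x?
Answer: 218477744050556/5044923 ≈ 4.3306e+7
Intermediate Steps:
x = 42 (x = -6*(-6 - 1*1) = -6*(-6 - 1) = -6*(-7) = 42)
M(V) = 42
o = -58323136/5044923 (o = -11333*(-1/22113) + 19281*(-1/1597) = 1619/3159 - 19281/1597 = -58323136/5044923 ≈ -11.561)
(o - 11349)*(-9440 + 134*M(14)) = (-58323136/5044923 - 11349)*(-9440 + 134*42) = -57313154263*(-9440 + 5628)/5044923 = -57313154263/5044923*(-3812) = 218477744050556/5044923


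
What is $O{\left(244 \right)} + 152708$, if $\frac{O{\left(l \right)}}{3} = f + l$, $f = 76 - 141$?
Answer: $153245$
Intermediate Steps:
$f = -65$ ($f = 76 - 141 = -65$)
$O{\left(l \right)} = -195 + 3 l$ ($O{\left(l \right)} = 3 \left(-65 + l\right) = -195 + 3 l$)
$O{\left(244 \right)} + 152708 = \left(-195 + 3 \cdot 244\right) + 152708 = \left(-195 + 732\right) + 152708 = 537 + 152708 = 153245$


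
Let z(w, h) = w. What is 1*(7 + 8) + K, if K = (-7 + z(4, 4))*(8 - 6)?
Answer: 9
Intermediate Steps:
K = -6 (K = (-7 + 4)*(8 - 6) = -3*2 = -6)
1*(7 + 8) + K = 1*(7 + 8) - 6 = 1*15 - 6 = 15 - 6 = 9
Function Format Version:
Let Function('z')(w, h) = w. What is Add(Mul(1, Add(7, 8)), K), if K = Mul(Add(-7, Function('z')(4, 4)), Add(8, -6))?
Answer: 9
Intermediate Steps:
K = -6 (K = Mul(Add(-7, 4), Add(8, -6)) = Mul(-3, 2) = -6)
Add(Mul(1, Add(7, 8)), K) = Add(Mul(1, Add(7, 8)), -6) = Add(Mul(1, 15), -6) = Add(15, -6) = 9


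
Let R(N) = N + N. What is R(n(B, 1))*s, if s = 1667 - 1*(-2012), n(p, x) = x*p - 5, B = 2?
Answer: -22074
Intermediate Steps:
n(p, x) = -5 + p*x (n(p, x) = p*x - 5 = -5 + p*x)
R(N) = 2*N
s = 3679 (s = 1667 + 2012 = 3679)
R(n(B, 1))*s = (2*(-5 + 2*1))*3679 = (2*(-5 + 2))*3679 = (2*(-3))*3679 = -6*3679 = -22074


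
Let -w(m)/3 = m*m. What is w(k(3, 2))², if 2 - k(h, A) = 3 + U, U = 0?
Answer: 9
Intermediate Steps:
k(h, A) = -1 (k(h, A) = 2 - (3 + 0) = 2 - 1*3 = 2 - 3 = -1)
w(m) = -3*m² (w(m) = -3*m*m = -3*m²)
w(k(3, 2))² = (-3*(-1)²)² = (-3*1)² = (-3)² = 9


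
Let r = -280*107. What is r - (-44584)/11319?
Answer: -339072656/11319 ≈ -29956.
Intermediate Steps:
r = -29960
r - (-44584)/11319 = -29960 - (-44584)/11319 = -29960 - 1*(-44584/11319) = -29960 + 44584/11319 = -339072656/11319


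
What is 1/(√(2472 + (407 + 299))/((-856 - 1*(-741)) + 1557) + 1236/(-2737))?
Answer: -71779051176/32171725819 - 110227201*√3178/32171725819 ≈ -2.4243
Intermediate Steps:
1/(√(2472 + (407 + 299))/((-856 - 1*(-741)) + 1557) + 1236/(-2737)) = 1/(√(2472 + 706)/((-856 + 741) + 1557) + 1236*(-1/2737)) = 1/(√3178/(-115 + 1557) - 1236/2737) = 1/(√3178/1442 - 1236/2737) = 1/(-1236/2737 + √3178/1442)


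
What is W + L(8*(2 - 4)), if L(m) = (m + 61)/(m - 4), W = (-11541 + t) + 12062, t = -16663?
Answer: -64577/4 ≈ -16144.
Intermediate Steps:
W = -16142 (W = (-11541 - 16663) + 12062 = -28204 + 12062 = -16142)
L(m) = (61 + m)/(-4 + m)
W + L(8*(2 - 4)) = -16142 + (61 + 8*(2 - 4))/(-4 + 8*(2 - 4)) = -16142 + (61 + 8*(-2))/(-4 + 8*(-2)) = -16142 + (61 - 16)/(-4 - 16) = -16142 + 45/(-20) = -16142 - 1/20*45 = -16142 - 9/4 = -64577/4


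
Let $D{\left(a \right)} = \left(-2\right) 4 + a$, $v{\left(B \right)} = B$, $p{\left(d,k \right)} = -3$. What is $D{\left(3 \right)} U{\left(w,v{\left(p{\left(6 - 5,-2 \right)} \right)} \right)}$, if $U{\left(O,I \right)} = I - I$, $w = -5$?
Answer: $0$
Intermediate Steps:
$D{\left(a \right)} = -8 + a$
$U{\left(O,I \right)} = 0$
$D{\left(3 \right)} U{\left(w,v{\left(p{\left(6 - 5,-2 \right)} \right)} \right)} = \left(-8 + 3\right) 0 = \left(-5\right) 0 = 0$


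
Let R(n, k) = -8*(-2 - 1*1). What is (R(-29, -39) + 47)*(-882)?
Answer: -62622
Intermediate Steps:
R(n, k) = 24 (R(n, k) = -8*(-2 - 1) = -8*(-3) = 24)
(R(-29, -39) + 47)*(-882) = (24 + 47)*(-882) = 71*(-882) = -62622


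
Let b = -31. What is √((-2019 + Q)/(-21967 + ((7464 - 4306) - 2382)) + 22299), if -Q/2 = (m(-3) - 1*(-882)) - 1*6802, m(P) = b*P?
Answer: 11*√82754966054/21191 ≈ 149.33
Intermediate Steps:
m(P) = -31*P
Q = 11654 (Q = -2*((-31*(-3) - 1*(-882)) - 1*6802) = -2*((93 + 882) - 6802) = -2*(975 - 6802) = -2*(-5827) = 11654)
√((-2019 + Q)/(-21967 + ((7464 - 4306) - 2382)) + 22299) = √((-2019 + 11654)/(-21967 + ((7464 - 4306) - 2382)) + 22299) = √(9635/(-21967 + (3158 - 2382)) + 22299) = √(9635/(-21967 + 776) + 22299) = √(9635/(-21191) + 22299) = √(9635*(-1/21191) + 22299) = √(-9635/21191 + 22299) = √(472528474/21191) = 11*√82754966054/21191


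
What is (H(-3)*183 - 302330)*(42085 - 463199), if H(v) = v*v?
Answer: 126621820862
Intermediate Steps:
H(v) = v²
(H(-3)*183 - 302330)*(42085 - 463199) = ((-3)²*183 - 302330)*(42085 - 463199) = (9*183 - 302330)*(-421114) = (1647 - 302330)*(-421114) = -300683*(-421114) = 126621820862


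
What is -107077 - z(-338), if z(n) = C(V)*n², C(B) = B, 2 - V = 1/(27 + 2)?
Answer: -9617141/29 ≈ -3.3163e+5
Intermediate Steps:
V = 57/29 (V = 2 - 1/(27 + 2) = 2 - 1/29 = 57/29 ≈ 1.9655)
z(n) = 57*n²/29
-107077 - z(-338) = -107077 - 57*(-338)²/29 = -107077 - 57*114244/29 = -107077 - 1*6511908/29 = -107077 - 6511908/29 = -9617141/29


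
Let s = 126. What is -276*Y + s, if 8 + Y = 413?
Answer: -111654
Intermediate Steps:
Y = 405 (Y = -8 + 413 = 405)
-276*Y + s = -276*405 + 126 = -111780 + 126 = -111654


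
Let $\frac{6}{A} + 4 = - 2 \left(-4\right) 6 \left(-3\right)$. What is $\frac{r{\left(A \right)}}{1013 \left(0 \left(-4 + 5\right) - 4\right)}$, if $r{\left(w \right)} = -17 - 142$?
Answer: $\frac{159}{4052} \approx 0.03924$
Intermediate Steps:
$A = - \frac{3}{74}$ ($A = \frac{6}{-4 - 2 \left(-4\right) 6 \left(-3\right)} = \frac{6}{-4 - 2 \left(\left(-24\right) \left(-3\right)\right)} = \frac{6}{-4 - 144} = \frac{6}{-148} = 6 \left(- \frac{1}{148}\right) = - \frac{3}{74} \approx -0.040541$)
$r{\left(w \right)} = -159$ ($r{\left(w \right)} = -17 - 142 = -159$)
$\frac{r{\left(A \right)}}{1013 \left(0 \left(-4 + 5\right) - 4\right)} = - \frac{159}{1013 \left(0 \left(-4 + 5\right) - 4\right)} = - \frac{159}{1013 \left(0 \cdot 1 - 4\right)} = - \frac{159}{1013 \left(0 - 4\right)} = - \frac{159}{1013 \left(-4\right)} = - \frac{159}{-4052} = \left(-159\right) \left(- \frac{1}{4052}\right) = \frac{159}{4052}$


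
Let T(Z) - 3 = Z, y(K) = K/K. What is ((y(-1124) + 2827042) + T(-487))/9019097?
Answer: 2826559/9019097 ≈ 0.31340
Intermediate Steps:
y(K) = 1
T(Z) = 3 + Z
((y(-1124) + 2827042) + T(-487))/9019097 = ((1 + 2827042) + (3 - 487))/9019097 = (2827043 - 484)*(1/9019097) = 2826559*(1/9019097) = 2826559/9019097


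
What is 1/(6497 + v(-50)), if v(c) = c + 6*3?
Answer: 1/6465 ≈ 0.00015468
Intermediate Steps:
v(c) = 18 + c (v(c) = c + 18 = 18 + c)
1/(6497 + v(-50)) = 1/(6497 + (18 - 50)) = 1/(6497 - 32) = 1/6465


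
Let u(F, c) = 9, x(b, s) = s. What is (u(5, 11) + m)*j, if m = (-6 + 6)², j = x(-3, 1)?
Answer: 9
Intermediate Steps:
j = 1
m = 0 (m = 0² = 0)
(u(5, 11) + m)*j = (9 + 0)*1 = 9*1 = 9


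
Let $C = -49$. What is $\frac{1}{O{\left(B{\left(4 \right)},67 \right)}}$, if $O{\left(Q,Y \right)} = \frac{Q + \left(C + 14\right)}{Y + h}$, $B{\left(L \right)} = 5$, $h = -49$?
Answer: $- \frac{3}{5} \approx -0.6$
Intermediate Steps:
$O{\left(Q,Y \right)} = \frac{-35 + Q}{-49 + Y}$ ($O{\left(Q,Y \right)} = \frac{Q + \left(-49 + 14\right)}{Y - 49} = \frac{Q - 35}{-49 + Y} = \frac{-35 + Q}{-49 + Y}$)
$\frac{1}{O{\left(B{\left(4 \right)},67 \right)}} = \frac{1}{\frac{1}{-49 + 67} \left(-35 + 5\right)} = \frac{1}{\frac{1}{18} \left(-30\right)} = \frac{1}{- \frac{5}{3}} = - \frac{3}{5}$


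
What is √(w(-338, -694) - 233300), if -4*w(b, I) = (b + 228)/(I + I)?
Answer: 3*I*√49940305930/1388 ≈ 483.01*I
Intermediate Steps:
w(b, I) = -(228 + b)/(8*I) (w(b, I) = -(b + 228)/(4*(I + I)) = -(228 + b)/(4*(2*I)) = -(228 + b)*1/(2*I)/4 = -(228 + b)/(8*I))
√(w(-338, -694) - 233300) = √((⅛)*(-228 - 1*(-338))/(-694) - 233300) = √((⅛)*(-1/694)*(-228 + 338) - 233300) = √((⅛)*(-1/694)*110 - 233300) = √(-55/2776 - 233300) = √(-647640855/2776) = 3*I*√49940305930/1388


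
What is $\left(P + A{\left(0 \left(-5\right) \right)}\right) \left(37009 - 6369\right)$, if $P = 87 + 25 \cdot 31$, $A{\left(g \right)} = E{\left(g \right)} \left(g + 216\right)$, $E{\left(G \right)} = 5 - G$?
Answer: $59502880$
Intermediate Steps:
$A{\left(g \right)} = \left(5 - g\right) \left(216 + g\right)$ ($A{\left(g \right)} = \left(5 - g\right) \left(g + 216\right) = \left(5 - g\right) \left(216 + g\right)$)
$P = 862$ ($P = 87 + 775 = 862$)
$\left(P + A{\left(0 \left(-5\right) \right)}\right) \left(37009 - 6369\right) = \left(862 - \left(-5 + 0 \left(-5\right)\right) \left(216 + 0 \left(-5\right)\right)\right) \left(37009 - 6369\right) = \left(862 - \left(-5 + 0\right) \left(216 + 0\right)\right) 30640 = \left(862 - \left(-5\right) 216\right) 30640 = \left(862 + 1080\right) 30640 = 1942 \cdot 30640 = 59502880$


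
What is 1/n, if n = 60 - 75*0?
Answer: 1/60 ≈ 0.016667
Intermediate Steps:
n = 60 (n = 60 + 0 = 60)
1/n = 1/60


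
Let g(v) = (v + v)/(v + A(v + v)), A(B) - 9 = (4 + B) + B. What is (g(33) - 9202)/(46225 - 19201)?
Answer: -818945/2405136 ≈ -0.34050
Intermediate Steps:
A(B) = 13 + 2*B (A(B) = 9 + ((4 + B) + B) = 9 + (4 + 2*B) = 13 + 2*B)
g(v) = 2*v/(13 + 5*v) (g(v) = (v + v)/(v + (13 + 2*(v + v))) = (2*v)/(v + (13 + 2*(2*v))) = (2*v)/(v + (13 + 4*v)) = (2*v)/(13 + 5*v) = 2*v/(13 + 5*v))
(g(33) - 9202)/(46225 - 19201) = (2*33/(13 + 5*33) - 9202)/(46225 - 19201) = (2*33/(13 + 165) - 9202)/27024 = (2*33/178 - 9202)*(1/27024) = (2*33*(1/178) - 9202)*(1/27024) = (33/89 - 9202)*(1/27024) = -818945/89*1/27024 = -818945/2405136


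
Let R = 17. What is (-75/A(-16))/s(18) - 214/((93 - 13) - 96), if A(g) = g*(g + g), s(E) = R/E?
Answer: 57533/4352 ≈ 13.220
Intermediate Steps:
s(E) = 17/E
A(g) = 2*g² (A(g) = g*(2*g) = 2*g²)
(-75/A(-16))/s(18) - 214/((93 - 13) - 96) = (-75/(2*(-16)²))/((17/18)) - 214/((93 - 13) - 96) = (-75/(2*256))/((17*(1/18))) - 214/(80 - 96) = (-75/512)/(17/18) - 214/(-16) = -75*1/512*(18/17) - 214*(-1/16) = -75/512*18/17 + 107/8 = -675/4352 + 107/8 = 57533/4352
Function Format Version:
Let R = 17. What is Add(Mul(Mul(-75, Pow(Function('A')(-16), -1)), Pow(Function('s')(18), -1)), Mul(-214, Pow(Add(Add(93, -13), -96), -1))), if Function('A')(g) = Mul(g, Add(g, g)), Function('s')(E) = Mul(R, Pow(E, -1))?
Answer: Rational(57533, 4352) ≈ 13.220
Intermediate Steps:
Function('s')(E) = Mul(17, Pow(E, -1))
Function('A')(g) = Mul(2, Pow(g, 2)) (Function('A')(g) = Mul(g, Mul(2, g)) = Mul(2, Pow(g, 2)))
Add(Mul(Mul(-75, Pow(Function('A')(-16), -1)), Pow(Function('s')(18), -1)), Mul(-214, Pow(Add(Add(93, -13), -96), -1))) = Add(Mul(Mul(-75, Pow(Mul(2, Pow(-16, 2)), -1)), Pow(Mul(17, Pow(18, -1)), -1)), Mul(-214, Pow(Add(Add(93, -13), -96), -1))) = Add(Mul(Mul(-75, Pow(Mul(2, 256), -1)), Pow(Mul(17, Rational(1, 18)), -1)), Mul(-214, Pow(Add(80, -96), -1))) = Add(Mul(Mul(-75, Pow(512, -1)), Pow(Rational(17, 18), -1)), Mul(-214, Pow(-16, -1))) = Add(Mul(Mul(-75, Rational(1, 512)), Rational(18, 17)), Mul(-214, Rational(-1, 16))) = Add(Mul(Rational(-75, 512), Rational(18, 17)), Rational(107, 8)) = Add(Rational(-675, 4352), Rational(107, 8)) = Rational(57533, 4352)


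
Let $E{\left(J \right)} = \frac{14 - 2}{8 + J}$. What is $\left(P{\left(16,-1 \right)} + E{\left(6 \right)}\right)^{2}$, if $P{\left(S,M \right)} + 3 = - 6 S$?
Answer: $\frac{471969}{49} \approx 9632.0$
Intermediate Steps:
$P{\left(S,M \right)} = -3 - 6 S$
$E{\left(J \right)} = \frac{12}{8 + J}$
$\left(P{\left(16,-1 \right)} + E{\left(6 \right)}\right)^{2} = \left(\left(-3 - 96\right) + \frac{12}{8 + 6}\right)^{2} = \left(\left(-3 - 96\right) + \frac{12}{14}\right)^{2} = \left(-99 + 12 \cdot \frac{1}{14}\right)^{2} = \left(-99 + \frac{6}{7}\right)^{2} = \left(- \frac{687}{7}\right)^{2} = \frac{471969}{49}$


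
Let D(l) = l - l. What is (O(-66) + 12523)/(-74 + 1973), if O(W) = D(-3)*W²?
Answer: 12523/1899 ≈ 6.5945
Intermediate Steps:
D(l) = 0
O(W) = 0 (O(W) = 0*W² = 0)
(O(-66) + 12523)/(-74 + 1973) = (0 + 12523)/(-74 + 1973) = 12523/1899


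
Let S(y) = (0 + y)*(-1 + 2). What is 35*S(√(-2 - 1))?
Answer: 35*I*√3 ≈ 60.622*I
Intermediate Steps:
S(y) = y (S(y) = y*1 = y)
35*S(√(-2 - 1)) = 35*√(-2 - 1) = 35*√(-3) = 35*(I*√3) = 35*I*√3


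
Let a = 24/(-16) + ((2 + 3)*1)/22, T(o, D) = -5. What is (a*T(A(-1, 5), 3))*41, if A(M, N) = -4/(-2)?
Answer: 2870/11 ≈ 260.91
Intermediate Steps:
A(M, N) = 2 (A(M, N) = -4*(-½) = 2)
a = -14/11 (a = 24*(-1/16) + (5*1)*(1/22) = -3/2 + 5*(1/22) = -3/2 + 5/22 = -14/11 ≈ -1.2727)
(a*T(A(-1, 5), 3))*41 = -14/11*(-5)*41 = (70/11)*41 = 2870/11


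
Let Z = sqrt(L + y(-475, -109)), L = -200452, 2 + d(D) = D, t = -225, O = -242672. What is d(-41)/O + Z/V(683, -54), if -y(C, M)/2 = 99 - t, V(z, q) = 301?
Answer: 43/242672 + 10*I*sqrt(2011)/301 ≈ 0.00017719 + 1.4898*I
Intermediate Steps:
d(D) = -2 + D
y(C, M) = -648 (y(C, M) = -2*(99 - 1*(-225)) = -2*(99 + 225) = -2*324 = -648)
Z = 10*I*sqrt(2011) (Z = sqrt(-200452 - 648) = sqrt(-201100) = 10*I*sqrt(2011) ≈ 448.44*I)
d(-41)/O + Z/V(683, -54) = (-2 - 41)/(-242672) + (10*I*sqrt(2011))/301 = -43*(-1/242672) + (10*I*sqrt(2011))*(1/301) = 43/242672 + 10*I*sqrt(2011)/301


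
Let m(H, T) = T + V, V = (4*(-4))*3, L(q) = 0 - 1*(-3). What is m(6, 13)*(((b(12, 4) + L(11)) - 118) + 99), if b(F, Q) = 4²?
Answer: 0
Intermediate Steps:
b(F, Q) = 16
L(q) = 3 (L(q) = 0 + 3 = 3)
V = -48 (V = -16*3 = -48)
m(H, T) = -48 + T (m(H, T) = T - 48 = -48 + T)
m(6, 13)*(((b(12, 4) + L(11)) - 118) + 99) = (-48 + 13)*(((16 + 3) - 118) + 99) = -35*((19 - 118) + 99) = -35*(-99 + 99) = -35*0 = 0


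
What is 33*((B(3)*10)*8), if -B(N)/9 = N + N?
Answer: -142560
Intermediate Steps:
B(N) = -18*N (B(N) = -9*(N + N) = -18*N)
33*((B(3)*10)*8) = 33*((-18*3*10)*8) = 33*(-54*10*8) = 33*(-540*8) = 33*(-4320) = -142560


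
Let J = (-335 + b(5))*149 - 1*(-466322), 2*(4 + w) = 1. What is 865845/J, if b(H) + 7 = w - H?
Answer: 115446/55213 ≈ 2.0909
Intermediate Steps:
w = -7/2 (w = -4 + (1/2)*1 = -4 + 1/2 = -7/2 ≈ -3.5000)
b(H) = -21/2 - H (b(H) = -7 + (-7/2 - H) = -21/2 - H)
J = 828195/2 (J = (-335 + (-21/2 - 1*5))*149 - 1*(-466322) = (-335 + (-21/2 - 5))*149 + 466322 = (-335 - 31/2)*149 + 466322 = -701/2*149 + 466322 = -104449/2 + 466322 = 828195/2 ≈ 4.1410e+5)
865845/J = 865845/(828195/2) = 865845*(2/828195) = 115446/55213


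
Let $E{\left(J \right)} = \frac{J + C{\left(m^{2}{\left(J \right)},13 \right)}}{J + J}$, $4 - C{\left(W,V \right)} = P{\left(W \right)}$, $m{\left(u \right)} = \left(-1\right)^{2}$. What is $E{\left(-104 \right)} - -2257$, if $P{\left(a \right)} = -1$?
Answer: $\frac{469555}{208} \approx 2257.5$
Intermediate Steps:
$m{\left(u \right)} = 1$
$C{\left(W,V \right)} = 5$ ($C{\left(W,V \right)} = 4 - -1 = 4 + 1 = 5$)
$E{\left(J \right)} = \frac{5 + J}{2 J}$ ($E{\left(J \right)} = \frac{J + 5}{J + J} = \frac{5 + J}{2 J}$)
$E{\left(-104 \right)} - -2257 = \frac{5 - 104}{2 \left(-104\right)} - -2257 = \frac{1}{2} \left(- \frac{1}{104}\right) \left(-99\right) + 2257 = \frac{99}{208} + 2257 = \frac{469555}{208}$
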